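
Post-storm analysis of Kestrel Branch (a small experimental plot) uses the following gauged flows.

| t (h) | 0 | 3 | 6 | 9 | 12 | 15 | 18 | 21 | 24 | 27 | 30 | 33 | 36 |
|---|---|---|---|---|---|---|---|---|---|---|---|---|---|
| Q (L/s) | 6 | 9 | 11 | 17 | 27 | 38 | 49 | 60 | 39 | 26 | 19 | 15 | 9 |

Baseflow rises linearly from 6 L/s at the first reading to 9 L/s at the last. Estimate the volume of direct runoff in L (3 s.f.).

V ≈ 2.46 × 10^6 L

Direct-runoff ordinates (Q − Q_b): 0.00, 2.75, 4.50, 10.25, 20.00, 30.75, 41.50, 52.25, 31.00, 17.75, 10.50, 6.25, 0.00 L/s.
ΣQ_DR = 227.5 L/s.
With Δt = 3 h = 10800 s, V = ΣQ_DR · Δt = 227.5 × 10800 = 2.46 × 10^6 L.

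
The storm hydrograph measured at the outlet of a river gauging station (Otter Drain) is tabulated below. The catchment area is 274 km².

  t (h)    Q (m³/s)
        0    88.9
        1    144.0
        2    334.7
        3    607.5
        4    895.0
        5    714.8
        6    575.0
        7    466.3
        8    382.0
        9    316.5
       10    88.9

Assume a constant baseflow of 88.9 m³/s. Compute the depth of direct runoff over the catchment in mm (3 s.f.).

d ≈ 47.8 mm

Direct runoff: 0.0, 55.1, 245.8, 518.6, 806.1, 625.9, 486.1, 377.4, 293.1, 227.6, 0.0 m³/s; ΣQ_DR = 3636 m³/s.
V = ΣQ_DR · Δt = 3636 × 3600 s = 1.309 × 10^7 m³.
Over A = 274 km², depth = V / A = 47.8 mm.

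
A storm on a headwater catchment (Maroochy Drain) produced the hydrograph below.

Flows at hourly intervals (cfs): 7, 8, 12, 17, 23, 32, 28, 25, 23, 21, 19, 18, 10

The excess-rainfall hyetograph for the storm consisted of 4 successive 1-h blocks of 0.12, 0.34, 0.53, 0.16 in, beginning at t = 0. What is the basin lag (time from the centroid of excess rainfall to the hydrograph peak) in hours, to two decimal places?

t_L ≈ 2.87 h

Centroid of excess rainfall: t_c = Σ P_i·t̄_i / ΣP_i = 2.1348 h (block centres at 0.5, 1.5, 2.5, 3.5 h).
Hydrograph peak occurs at t = 5 h, so basin lag t_L = 5 − 2.1348 = 2.87 h.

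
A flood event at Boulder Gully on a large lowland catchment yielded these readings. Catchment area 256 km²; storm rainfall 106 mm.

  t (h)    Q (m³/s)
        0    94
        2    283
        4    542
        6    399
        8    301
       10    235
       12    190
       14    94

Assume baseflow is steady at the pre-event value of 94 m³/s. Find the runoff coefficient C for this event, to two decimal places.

C ≈ 0.37

ΣQ_DR = 1386 m³/s; V = ΣQ_DR·Δt = 9.979 × 10^6 m³.
Runoff depth d = V / A = 38.98 mm.
C = d / P = 38.98 / 106 = 0.37.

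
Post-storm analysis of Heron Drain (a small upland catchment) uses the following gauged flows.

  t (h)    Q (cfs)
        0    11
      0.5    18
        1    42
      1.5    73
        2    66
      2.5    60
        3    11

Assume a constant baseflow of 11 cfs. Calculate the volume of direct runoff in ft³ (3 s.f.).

Direct-runoff ordinates (Q − Q_b): 0.0, 7.0, 31.0, 62.0, 55.0, 49.0, 0.0 cfs.
ΣQ_DR = 204.0 cfs.
With Δt = 0.5 h = 1800 s, V = ΣQ_DR · Δt = 204.0 × 1800 = 3.67 × 10^5 ft³.

V ≈ 3.67 × 10^5 ft³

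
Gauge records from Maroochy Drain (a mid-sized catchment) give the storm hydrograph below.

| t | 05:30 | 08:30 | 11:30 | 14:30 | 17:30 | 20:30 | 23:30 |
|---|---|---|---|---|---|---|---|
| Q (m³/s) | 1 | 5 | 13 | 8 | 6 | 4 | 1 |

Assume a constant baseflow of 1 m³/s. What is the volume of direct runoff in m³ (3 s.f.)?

V ≈ 3.35 × 10^5 m³

Direct-runoff ordinates (Q − Q_b): 0.0, 4.0, 12.0, 7.0, 5.0, 3.0, 0.0 m³/s.
ΣQ_DR = 31.00 m³/s.
With Δt = 3 h = 10800 s, V = ΣQ_DR · Δt = 31.00 × 10800 = 3.35 × 10^5 m³.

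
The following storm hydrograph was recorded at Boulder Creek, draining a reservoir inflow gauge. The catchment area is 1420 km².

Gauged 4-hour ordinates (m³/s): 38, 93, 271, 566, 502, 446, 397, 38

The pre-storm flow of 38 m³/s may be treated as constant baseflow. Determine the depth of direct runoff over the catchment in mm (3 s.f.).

d ≈ 20.8 mm

Direct runoff: 0.0, 55.0, 233.0, 528.0, 464.0, 408.0, 359.0, 0.0 m³/s; ΣQ_DR = 2047 m³/s.
V = ΣQ_DR · Δt = 2047 × 14400 s = 2.948 × 10^7 m³.
Over A = 1420 km², depth = V / A = 20.8 mm.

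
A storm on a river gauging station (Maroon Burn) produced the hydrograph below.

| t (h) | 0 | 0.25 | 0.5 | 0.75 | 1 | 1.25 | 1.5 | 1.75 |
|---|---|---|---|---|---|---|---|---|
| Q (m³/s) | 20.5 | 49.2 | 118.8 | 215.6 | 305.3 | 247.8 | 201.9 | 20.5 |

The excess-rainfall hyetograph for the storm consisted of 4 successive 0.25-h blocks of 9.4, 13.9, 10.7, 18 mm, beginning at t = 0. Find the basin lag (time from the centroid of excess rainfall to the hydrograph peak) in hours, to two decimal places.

t_L ≈ 0.45 h

Centroid of excess rainfall: t_c = Σ P_i·t̄_i / ΣP_i = 0.5543 h (block centres at 0.125, 0.375, 0.625, 0.875 h).
Hydrograph peak occurs at t = 1 h, so basin lag t_L = 1 − 0.5543 = 0.45 h.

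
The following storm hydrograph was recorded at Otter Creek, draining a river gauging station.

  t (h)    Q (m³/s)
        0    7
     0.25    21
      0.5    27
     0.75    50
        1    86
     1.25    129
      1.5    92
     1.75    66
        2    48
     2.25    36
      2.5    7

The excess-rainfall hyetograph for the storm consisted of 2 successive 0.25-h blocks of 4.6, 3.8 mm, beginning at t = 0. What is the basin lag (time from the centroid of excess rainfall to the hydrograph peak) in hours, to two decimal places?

t_L ≈ 1.01 h

Centroid of excess rainfall: t_c = Σ P_i·t̄_i / ΣP_i = 0.2381 h (block centres at 0.125, 0.375 h).
Hydrograph peak occurs at t = 1.25 h, so basin lag t_L = 1.25 − 0.2381 = 1.01 h.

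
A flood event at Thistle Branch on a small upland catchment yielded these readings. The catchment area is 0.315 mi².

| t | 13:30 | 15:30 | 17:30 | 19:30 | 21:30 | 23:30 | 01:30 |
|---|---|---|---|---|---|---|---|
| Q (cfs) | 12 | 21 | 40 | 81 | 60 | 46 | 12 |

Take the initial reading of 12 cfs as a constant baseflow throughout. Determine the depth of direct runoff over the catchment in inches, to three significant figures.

d ≈ 1.85 in

Direct runoff: 0.0, 9.0, 28.0, 69.0, 48.0, 34.0, 0.0 cfs; ΣQ_DR = 188.0 cfs.
V = ΣQ_DR · Δt = 188.0 × 7200 s = 1.354 × 10^6 ft³.
Over A = 0.315 mi², depth = V / A = 1.85 in.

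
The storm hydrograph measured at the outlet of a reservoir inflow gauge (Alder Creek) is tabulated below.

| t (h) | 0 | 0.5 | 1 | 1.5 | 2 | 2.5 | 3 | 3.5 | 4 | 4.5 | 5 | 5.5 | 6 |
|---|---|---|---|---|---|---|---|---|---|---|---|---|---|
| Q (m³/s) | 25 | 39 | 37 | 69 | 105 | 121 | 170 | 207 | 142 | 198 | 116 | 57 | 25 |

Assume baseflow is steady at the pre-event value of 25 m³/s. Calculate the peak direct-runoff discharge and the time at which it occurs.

Subtracting baseflow gives direct-runoff ordinates: 0.0, 14.0, 12.0, 44.0, 80.0, 96.0, 145.0, 182.0, 117.0, 173.0, 91.0, 32.0, 0.0 m³/s.
The maximum is 182.0 m³/s, occurring at the reading for t = 3.5 h.

Q_p = 182.0 m³/s at t = 3.5 h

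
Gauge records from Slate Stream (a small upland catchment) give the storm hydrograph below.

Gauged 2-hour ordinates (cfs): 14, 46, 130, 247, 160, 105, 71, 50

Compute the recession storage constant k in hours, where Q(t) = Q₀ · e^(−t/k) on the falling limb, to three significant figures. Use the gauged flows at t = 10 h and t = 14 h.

On the falling limb, Q drops from 105 to 50 cfs between t = 10 h and t = 14 h (Δt = 4 h).
k = −Δt / ln(Q₂/Q₁) = −4 / ln(50/105) = 5.39 h.

k ≈ 5.39 h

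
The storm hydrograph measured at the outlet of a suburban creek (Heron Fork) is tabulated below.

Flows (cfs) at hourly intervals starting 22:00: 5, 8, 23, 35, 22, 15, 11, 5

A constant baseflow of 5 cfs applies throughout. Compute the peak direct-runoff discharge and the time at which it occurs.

Q_p = 30.0 cfs at t = 01:00

Subtracting baseflow gives direct-runoff ordinates: 0.0, 3.0, 18.0, 30.0, 17.0, 10.0, 6.0, 0.0 cfs.
The maximum is 30.0 cfs, occurring at the reading for t = 01:00.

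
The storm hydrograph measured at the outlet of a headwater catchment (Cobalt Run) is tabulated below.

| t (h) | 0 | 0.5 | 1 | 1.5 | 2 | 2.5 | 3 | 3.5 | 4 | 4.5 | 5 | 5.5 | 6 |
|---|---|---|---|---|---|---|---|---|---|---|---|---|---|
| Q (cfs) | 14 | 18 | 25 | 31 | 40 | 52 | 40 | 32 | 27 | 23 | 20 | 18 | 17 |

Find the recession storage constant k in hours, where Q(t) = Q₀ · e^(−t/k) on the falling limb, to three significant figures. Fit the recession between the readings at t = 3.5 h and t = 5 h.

k ≈ 3.19 h

On the falling limb, Q drops from 32 to 20 cfs between t = 3.5 h and t = 5 h (Δt = 1.5 h).
k = −Δt / ln(Q₂/Q₁) = −1.5 / ln(20/32) = 3.19 h.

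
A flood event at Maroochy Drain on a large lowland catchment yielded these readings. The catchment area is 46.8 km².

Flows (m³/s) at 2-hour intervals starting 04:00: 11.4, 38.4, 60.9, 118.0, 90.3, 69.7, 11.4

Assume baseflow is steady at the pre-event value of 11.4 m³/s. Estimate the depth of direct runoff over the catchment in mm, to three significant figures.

Direct runoff: 0.0, 27.0, 49.5, 106.6, 78.9, 58.3, 0.0 m³/s; ΣQ_DR = 320.3 m³/s.
V = ΣQ_DR · Δt = 320.3 × 7200 s = 2.306 × 10^6 m³.
Over A = 46.8 km², depth = V / A = 49.3 mm.

d ≈ 49.3 mm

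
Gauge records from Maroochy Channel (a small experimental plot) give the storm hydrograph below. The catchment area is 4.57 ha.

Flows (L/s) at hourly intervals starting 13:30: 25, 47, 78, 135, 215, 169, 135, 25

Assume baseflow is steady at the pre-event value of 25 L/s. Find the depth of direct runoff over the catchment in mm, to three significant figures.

Direct runoff: 0.0, 22.0, 53.0, 110.0, 190.0, 144.0, 110.0, 0.0 L/s; ΣQ_DR = 629.0 L/s.
V = ΣQ_DR · Δt = 629.0 × 3600 s = 2.264 × 10^6 L.
Over A = 4.57 ha, depth = V / A = 49.5 mm.

d ≈ 49.5 mm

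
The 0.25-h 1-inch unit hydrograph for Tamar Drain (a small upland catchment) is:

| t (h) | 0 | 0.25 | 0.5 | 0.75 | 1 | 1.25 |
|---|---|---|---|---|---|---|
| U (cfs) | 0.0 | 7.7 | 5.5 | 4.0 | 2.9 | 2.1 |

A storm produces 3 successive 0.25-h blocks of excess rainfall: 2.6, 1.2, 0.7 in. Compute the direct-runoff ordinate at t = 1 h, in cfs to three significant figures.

Q ≈ 16.2 cfs

By discrete convolution, Q_j = Σ (P_i / 1 in) · U_{j−i}.
At t = 1 h (j=4): Q = (2.6/1)·2.9 + (1.2/1)·4.0 + (0.7/1)·5.5 = 16.2 cfs.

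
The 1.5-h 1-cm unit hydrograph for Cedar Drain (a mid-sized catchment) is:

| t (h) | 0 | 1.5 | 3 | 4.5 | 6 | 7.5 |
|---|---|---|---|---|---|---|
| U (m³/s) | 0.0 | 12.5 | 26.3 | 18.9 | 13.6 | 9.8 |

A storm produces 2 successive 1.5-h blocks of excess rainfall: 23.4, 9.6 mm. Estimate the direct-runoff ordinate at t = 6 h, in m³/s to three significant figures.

Q ≈ 50.0 m³/s

By discrete convolution, Q_j = Σ (P_i / 10 mm) · U_{j−i}.
At t = 6 h (j=4): Q = (23.4/10)·13.6 + (9.6/10)·18.9 = 50.0 m³/s.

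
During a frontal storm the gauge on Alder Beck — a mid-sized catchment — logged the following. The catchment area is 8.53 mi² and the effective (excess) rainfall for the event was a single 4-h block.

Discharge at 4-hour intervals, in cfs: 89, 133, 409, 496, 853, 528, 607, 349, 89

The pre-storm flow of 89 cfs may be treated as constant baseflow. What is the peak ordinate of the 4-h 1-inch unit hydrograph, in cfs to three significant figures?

Direct runoff: 0.0, 44.0, 320.0, 407.0, 764.0, 439.0, 518.0, 260.0, 0.0 cfs; ΣQ_DR = 2752 cfs, peak = 764.0 cfs.
Runoff depth d = ΣQ_DR·Δt / A = 2752 × 14400 / (8.53 mi²) = 2.000 in.
The 1-inch UH is the DRH scaled by (1 in)/d, so U_p = 764.0 × 1/2.000 = 382 cfs.

U_p ≈ 382 cfs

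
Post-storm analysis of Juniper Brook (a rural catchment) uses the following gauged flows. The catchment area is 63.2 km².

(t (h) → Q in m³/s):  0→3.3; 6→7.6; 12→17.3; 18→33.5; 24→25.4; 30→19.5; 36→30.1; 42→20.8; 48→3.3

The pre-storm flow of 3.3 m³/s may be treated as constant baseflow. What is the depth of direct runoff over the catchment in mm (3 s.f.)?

Direct runoff: 0.0, 4.3, 14.0, 30.2, 22.1, 16.2, 26.8, 17.5, 0.0 m³/s; ΣQ_DR = 131.1 m³/s.
V = ΣQ_DR · Δt = 131.1 × 21600 s = 2.832 × 10^6 m³.
Over A = 63.2 km², depth = V / A = 44.8 mm.

d ≈ 44.8 mm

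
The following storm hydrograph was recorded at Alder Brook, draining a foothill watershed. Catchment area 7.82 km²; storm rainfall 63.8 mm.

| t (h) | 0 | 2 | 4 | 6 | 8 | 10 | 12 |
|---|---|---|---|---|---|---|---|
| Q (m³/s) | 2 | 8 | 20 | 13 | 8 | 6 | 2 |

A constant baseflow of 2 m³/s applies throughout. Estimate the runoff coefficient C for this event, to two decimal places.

ΣQ_DR = 45.00 m³/s; V = ΣQ_DR·Δt = 3.240 × 10^5 m³.
Runoff depth d = V / A = 41.43 mm.
C = d / P = 41.43 / 63.8 = 0.65.

C ≈ 0.65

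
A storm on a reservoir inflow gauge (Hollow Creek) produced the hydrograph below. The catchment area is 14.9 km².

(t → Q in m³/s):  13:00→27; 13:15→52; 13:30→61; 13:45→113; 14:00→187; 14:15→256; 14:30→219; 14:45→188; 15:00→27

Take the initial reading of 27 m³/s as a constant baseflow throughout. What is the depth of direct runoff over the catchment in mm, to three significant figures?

d ≈ 53.6 mm

Direct runoff: 0.0, 25.0, 34.0, 86.0, 160.0, 229.0, 192.0, 161.0, 0.0 m³/s; ΣQ_DR = 887.0 m³/s.
V = ΣQ_DR · Δt = 887.0 × 900 s = 7.983 × 10^5 m³.
Over A = 14.9 km², depth = V / A = 53.6 mm.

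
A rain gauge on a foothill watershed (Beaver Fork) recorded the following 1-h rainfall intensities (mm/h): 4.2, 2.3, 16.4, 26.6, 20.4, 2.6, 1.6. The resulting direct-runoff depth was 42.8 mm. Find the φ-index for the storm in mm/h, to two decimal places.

φ ≈ 6.87 mm/h

Only the 3 blocks with intensity above φ contribute runoff: 16.4, 26.6, 20.4 mm/h.
Σ(I−φ)·Δt = d  ⇒  (16.4+26.6+20.4 − 3φ)·1 = 42.8
φ = (63.40 − 42.8/1) / 3 = 6.87 mm/h.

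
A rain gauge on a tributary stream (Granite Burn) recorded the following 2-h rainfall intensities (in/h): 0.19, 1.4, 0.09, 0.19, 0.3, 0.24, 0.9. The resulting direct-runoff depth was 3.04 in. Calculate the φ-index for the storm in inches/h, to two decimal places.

φ ≈ 0.39 in/h

Only the 2 blocks with intensity above φ contribute runoff: 1.4, 0.9 in/h.
Σ(I−φ)·Δt = d  ⇒  (1.4+0.9 − 2φ)·2 = 3.04
φ = (2.300 − 3.04/2) / 2 = 0.39 in/h.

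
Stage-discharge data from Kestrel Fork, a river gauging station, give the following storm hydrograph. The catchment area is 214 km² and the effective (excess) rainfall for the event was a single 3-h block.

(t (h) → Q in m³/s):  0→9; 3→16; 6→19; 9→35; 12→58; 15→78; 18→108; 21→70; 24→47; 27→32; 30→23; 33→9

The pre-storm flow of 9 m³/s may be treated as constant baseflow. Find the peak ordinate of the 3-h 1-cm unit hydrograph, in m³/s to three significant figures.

Direct runoff: 0.0, 7.0, 10.0, 26.0, 49.0, 69.0, 99.0, 61.0, 38.0, 23.0, 14.0, 0.0 m³/s; ΣQ_DR = 396.0 m³/s, peak = 99.0 m³/s.
Runoff depth d = ΣQ_DR·Δt / A = 396.0 × 10800 / (214 km²) = 19.99 mm.
The 1-cm UH is the DRH scaled by (10 mm)/d, so U_p = 99.0 × 10/19.99 = 49.5 m³/s.

U_p ≈ 49.5 m³/s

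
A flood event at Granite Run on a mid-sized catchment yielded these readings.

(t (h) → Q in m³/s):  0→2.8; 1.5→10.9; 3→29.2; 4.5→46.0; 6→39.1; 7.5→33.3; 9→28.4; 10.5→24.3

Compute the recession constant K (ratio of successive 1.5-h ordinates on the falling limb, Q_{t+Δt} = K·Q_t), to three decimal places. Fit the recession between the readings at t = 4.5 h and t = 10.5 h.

Using the recession-limb readings at t = 4.5 h and t = 10.5 h: Q falls from 46.0 to 24.3 m³/s over 4 intervals.
K = (Q₂/Q₁)^(1/4) = (24.3/46.0)^(1/4) = 0.853.

K ≈ 0.853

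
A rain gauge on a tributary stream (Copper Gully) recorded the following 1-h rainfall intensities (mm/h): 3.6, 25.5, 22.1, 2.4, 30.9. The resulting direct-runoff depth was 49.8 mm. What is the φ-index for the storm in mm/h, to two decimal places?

φ ≈ 9.57 mm/h

Only the 3 blocks with intensity above φ contribute runoff: 25.5, 22.1, 30.9 mm/h.
Σ(I−φ)·Δt = d  ⇒  (25.5+22.1+30.9 − 3φ)·1 = 49.8
φ = (78.50 − 49.8/1) / 3 = 9.57 mm/h.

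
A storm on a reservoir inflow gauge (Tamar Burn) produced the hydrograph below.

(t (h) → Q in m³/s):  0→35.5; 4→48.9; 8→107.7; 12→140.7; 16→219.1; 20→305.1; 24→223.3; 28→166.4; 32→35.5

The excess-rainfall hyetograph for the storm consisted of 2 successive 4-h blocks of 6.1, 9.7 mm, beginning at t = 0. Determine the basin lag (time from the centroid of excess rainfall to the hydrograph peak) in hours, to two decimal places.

Centroid of excess rainfall: t_c = Σ P_i·t̄_i / ΣP_i = 4.4557 h (block centres at 2, 6 h).
Hydrograph peak occurs at t = 20 h, so basin lag t_L = 20 − 4.4557 = 15.54 h.

t_L ≈ 15.54 h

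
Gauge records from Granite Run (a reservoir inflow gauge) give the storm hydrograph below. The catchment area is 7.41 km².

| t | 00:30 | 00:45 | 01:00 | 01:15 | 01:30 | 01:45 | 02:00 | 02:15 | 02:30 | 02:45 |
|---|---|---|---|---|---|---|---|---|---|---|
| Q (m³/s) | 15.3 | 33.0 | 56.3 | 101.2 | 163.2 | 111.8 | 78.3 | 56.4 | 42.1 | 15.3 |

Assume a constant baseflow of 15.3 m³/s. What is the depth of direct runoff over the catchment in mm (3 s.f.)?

d ≈ 63.1 mm

Direct runoff: 0.0, 17.7, 41.0, 85.9, 147.9, 96.5, 63.0, 41.1, 26.8, 0.0 m³/s; ΣQ_DR = 519.9 m³/s.
V = ΣQ_DR · Δt = 519.9 × 900 s = 4.679 × 10^5 m³.
Over A = 7.41 km², depth = V / A = 63.1 mm.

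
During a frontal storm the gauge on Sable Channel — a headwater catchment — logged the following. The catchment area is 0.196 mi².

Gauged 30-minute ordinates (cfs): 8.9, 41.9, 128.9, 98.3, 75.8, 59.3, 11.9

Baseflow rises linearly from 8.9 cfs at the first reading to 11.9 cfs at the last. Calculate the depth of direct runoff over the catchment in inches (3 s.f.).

Direct runoff: 0.00, 32.50, 119.00, 87.90, 64.90, 47.90, 0.00 cfs; ΣQ_DR = 352.2 cfs.
V = ΣQ_DR · Δt = 352.2 × 1800 s = 6.340 × 10^5 ft³.
Over A = 0.196 mi², depth = V / A = 1.39 in.

d ≈ 1.39 in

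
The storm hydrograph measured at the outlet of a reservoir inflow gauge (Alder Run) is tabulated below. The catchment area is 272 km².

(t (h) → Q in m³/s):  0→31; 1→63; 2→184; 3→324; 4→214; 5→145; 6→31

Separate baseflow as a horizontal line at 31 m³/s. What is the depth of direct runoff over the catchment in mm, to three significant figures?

Direct runoff: 0.0, 32.0, 153.0, 293.0, 183.0, 114.0, 0.0 m³/s; ΣQ_DR = 775.0 m³/s.
V = ΣQ_DR · Δt = 775.0 × 3600 s = 2.790 × 10^6 m³.
Over A = 272 km², depth = V / A = 10.3 mm.

d ≈ 10.3 mm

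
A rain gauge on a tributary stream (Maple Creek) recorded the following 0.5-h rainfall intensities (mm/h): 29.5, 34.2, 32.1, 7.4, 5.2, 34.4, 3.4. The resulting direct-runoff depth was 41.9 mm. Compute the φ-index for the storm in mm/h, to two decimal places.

Only the 4 blocks with intensity above φ contribute runoff: 29.5, 34.2, 32.1, 34.4 mm/h.
Σ(I−φ)·Δt = d  ⇒  (29.5+34.2+32.1+34.4 − 4φ)·0.5 = 41.9
φ = (130.2 − 41.9/0.5) / 4 = 11.60 mm/h.

φ ≈ 11.60 mm/h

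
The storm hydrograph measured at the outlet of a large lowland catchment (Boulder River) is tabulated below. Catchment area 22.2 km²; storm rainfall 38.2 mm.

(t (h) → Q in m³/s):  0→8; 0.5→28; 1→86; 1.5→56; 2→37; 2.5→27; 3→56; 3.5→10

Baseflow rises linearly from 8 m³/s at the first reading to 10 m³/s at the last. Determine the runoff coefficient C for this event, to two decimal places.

C ≈ 0.50

ΣQ_DR = 236.0 m³/s; V = ΣQ_DR·Δt = 4.248 × 10^5 m³.
Runoff depth d = V / A = 19.14 mm.
C = d / P = 19.14 / 38.2 = 0.50.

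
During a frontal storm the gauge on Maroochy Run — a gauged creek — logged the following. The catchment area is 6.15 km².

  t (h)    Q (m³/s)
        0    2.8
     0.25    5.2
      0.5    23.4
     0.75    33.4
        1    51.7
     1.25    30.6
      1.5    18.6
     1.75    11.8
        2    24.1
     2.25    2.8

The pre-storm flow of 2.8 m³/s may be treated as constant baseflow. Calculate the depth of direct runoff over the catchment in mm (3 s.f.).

d ≈ 25.8 mm

Direct runoff: 0.0, 2.4, 20.6, 30.6, 48.9, 27.8, 15.8, 9.0, 21.3, 0.0 m³/s; ΣQ_DR = 176.4 m³/s.
V = ΣQ_DR · Δt = 176.4 × 900 s = 1.588 × 10^5 m³.
Over A = 6.15 km², depth = V / A = 25.8 mm.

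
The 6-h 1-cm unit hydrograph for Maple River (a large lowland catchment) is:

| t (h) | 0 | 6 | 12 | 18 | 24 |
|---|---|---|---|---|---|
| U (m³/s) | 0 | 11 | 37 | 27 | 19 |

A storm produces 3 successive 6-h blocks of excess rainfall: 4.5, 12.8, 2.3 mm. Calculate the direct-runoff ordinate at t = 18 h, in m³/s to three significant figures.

Q ≈ 62.0 m³/s

By discrete convolution, Q_j = Σ (P_i / 10 mm) · U_{j−i}.
At t = 18 h (j=3): Q = (4.5/10)·27 + (12.8/10)·37 + (2.3/10)·11 = 62.0 m³/s.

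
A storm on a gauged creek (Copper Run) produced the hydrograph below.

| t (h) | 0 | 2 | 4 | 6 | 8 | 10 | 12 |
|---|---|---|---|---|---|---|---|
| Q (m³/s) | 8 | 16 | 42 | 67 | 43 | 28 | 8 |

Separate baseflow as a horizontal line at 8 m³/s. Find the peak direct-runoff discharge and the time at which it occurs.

Subtracting baseflow gives direct-runoff ordinates: 0.0, 8.0, 34.0, 59.0, 35.0, 20.0, 0.0 m³/s.
The maximum is 59.0 m³/s, occurring at the reading for t = 6 h.

Q_p = 59.0 m³/s at t = 6 h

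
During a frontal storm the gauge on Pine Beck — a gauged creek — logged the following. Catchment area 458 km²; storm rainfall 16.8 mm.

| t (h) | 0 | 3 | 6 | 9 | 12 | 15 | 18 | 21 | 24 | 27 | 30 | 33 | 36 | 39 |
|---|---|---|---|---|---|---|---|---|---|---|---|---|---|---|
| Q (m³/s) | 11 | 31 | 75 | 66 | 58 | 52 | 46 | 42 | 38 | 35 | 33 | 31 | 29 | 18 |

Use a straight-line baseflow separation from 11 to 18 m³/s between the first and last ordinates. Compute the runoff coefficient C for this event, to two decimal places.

ΣQ_DR = 362.0 m³/s; V = ΣQ_DR·Δt = 3.910 × 10^6 m³.
Runoff depth d = V / A = 8.536 mm.
C = d / P = 8.536 / 16.8 = 0.51.

C ≈ 0.51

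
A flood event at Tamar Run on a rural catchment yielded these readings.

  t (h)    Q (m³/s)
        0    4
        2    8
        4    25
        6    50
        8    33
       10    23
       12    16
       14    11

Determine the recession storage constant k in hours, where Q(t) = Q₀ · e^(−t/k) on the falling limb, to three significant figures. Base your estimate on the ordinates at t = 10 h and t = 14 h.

On the falling limb, Q drops from 23 to 11 m³/s between t = 10 h and t = 14 h (Δt = 4 h).
k = −Δt / ln(Q₂/Q₁) = −4 / ln(11/23) = 5.42 h.

k ≈ 5.42 h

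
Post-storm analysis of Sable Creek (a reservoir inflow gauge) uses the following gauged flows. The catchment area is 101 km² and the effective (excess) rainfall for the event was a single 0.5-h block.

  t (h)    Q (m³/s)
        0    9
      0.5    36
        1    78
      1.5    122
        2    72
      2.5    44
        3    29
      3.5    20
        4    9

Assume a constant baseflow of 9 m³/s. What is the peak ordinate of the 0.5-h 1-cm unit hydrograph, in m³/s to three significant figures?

U_p ≈ 188 m³/s

Direct runoff: 0.0, 27.0, 69.0, 113.0, 63.0, 35.0, 20.0, 11.0, 0.0 m³/s; ΣQ_DR = 338.0 m³/s, peak = 113.0 m³/s.
Runoff depth d = ΣQ_DR·Δt / A = 338.0 × 1800 / (101 km²) = 6.024 mm.
The 1-cm UH is the DRH scaled by (10 mm)/d, so U_p = 113.0 × 10/6.024 = 188 m³/s.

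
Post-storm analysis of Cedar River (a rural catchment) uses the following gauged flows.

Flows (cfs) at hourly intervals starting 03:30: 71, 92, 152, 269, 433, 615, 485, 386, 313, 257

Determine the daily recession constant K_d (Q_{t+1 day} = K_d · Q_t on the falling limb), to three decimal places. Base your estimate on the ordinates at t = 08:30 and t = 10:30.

K_d ≈ 0.004

Between t = 08:30 and t = 10:30 the flow falls from 615 to 386 cfs over 2×1 h = 2 h.
Per-interval ratio K = (386/615)^(1/2) = 0.7922; K_d = K^(24/1) = 0.004.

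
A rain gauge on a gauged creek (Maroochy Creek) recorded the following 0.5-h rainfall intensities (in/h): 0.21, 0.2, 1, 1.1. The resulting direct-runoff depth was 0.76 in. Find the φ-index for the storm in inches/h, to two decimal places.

φ ≈ 0.29 in/h

Only the 2 blocks with intensity above φ contribute runoff: 1, 1.1 in/h.
Σ(I−φ)·Δt = d  ⇒  (1+1.1 − 2φ)·0.5 = 0.76
φ = (2.100 − 0.76/0.5) / 2 = 0.29 in/h.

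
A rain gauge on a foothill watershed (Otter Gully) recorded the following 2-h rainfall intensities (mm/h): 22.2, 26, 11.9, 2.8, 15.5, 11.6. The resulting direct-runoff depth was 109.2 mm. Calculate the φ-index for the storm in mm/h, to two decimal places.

Only the 5 blocks with intensity above φ contribute runoff: 22.2, 26, 11.9, 15.5, 11.6 mm/h.
Σ(I−φ)·Δt = d  ⇒  (22.2+26+11.9+15.5+11.6 − 5φ)·2 = 109.2
φ = (87.20 − 109.2/2) / 5 = 6.52 mm/h.

φ ≈ 6.52 mm/h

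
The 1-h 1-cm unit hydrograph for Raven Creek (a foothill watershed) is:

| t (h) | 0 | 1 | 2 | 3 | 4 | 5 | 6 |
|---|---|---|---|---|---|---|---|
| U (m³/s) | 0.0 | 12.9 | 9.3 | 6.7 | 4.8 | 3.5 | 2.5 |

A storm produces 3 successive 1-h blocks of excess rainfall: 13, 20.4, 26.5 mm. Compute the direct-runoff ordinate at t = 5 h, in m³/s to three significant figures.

By discrete convolution, Q_j = Σ (P_i / 10 mm) · U_{j−i}.
At t = 5 h (j=5): Q = (13/10)·3.5 + (20.4/10)·4.8 + (26.5/10)·6.7 = 32.1 m³/s.

Q ≈ 32.1 m³/s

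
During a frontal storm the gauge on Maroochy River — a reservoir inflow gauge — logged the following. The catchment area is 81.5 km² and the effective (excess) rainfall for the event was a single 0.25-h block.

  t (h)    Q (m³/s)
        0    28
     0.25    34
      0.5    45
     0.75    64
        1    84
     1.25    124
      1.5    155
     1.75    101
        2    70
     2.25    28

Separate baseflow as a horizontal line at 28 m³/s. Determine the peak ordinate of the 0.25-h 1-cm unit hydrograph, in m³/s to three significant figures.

U_p ≈ 254 m³/s

Direct runoff: 0.0, 6.0, 17.0, 36.0, 56.0, 96.0, 127.0, 73.0, 42.0, 0.0 m³/s; ΣQ_DR = 453.0 m³/s, peak = 127.0 m³/s.
Runoff depth d = ΣQ_DR·Δt / A = 453.0 × 900 / (81.5 km²) = 5.002 mm.
The 1-cm UH is the DRH scaled by (10 mm)/d, so U_p = 127.0 × 10/5.002 = 254 m³/s.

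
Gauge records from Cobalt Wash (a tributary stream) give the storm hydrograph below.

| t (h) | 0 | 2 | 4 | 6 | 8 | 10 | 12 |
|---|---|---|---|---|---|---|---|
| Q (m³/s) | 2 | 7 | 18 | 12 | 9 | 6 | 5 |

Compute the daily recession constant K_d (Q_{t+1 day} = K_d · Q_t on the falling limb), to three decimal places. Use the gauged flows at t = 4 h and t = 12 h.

Between t = 4 h and t = 12 h the flow falls from 18 to 5 m³/s over 4×2 h = 8 h.
Per-interval ratio K = (5/18)^(1/4) = 0.7260; K_d = K^(24/2) = 0.021.

K_d ≈ 0.021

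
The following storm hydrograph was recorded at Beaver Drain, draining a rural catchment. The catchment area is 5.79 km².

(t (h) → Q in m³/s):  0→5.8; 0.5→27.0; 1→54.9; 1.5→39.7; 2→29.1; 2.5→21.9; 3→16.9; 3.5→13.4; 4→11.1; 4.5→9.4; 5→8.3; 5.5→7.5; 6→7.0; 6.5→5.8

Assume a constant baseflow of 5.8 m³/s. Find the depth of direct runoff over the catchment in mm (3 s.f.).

d ≈ 54.9 mm

Direct runoff: 0.0, 21.2, 49.1, 33.9, 23.3, 16.1, 11.1, 7.6, 5.3, 3.6, 2.5, 1.7, 1.2, 0.0 m³/s; ΣQ_DR = 176.6 m³/s.
V = ΣQ_DR · Δt = 176.6 × 1800 s = 3.179 × 10^5 m³.
Over A = 5.79 km², depth = V / A = 54.9 mm.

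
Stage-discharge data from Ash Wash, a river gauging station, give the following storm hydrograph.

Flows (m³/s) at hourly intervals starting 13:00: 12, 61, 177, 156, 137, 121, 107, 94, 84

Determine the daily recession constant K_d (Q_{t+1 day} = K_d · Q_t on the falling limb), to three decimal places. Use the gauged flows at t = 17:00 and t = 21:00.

Between t = 17:00 and t = 21:00 the flow falls from 137 to 84 m³/s over 4×1 h = 4 h.
Per-interval ratio K = (84/137)^(1/4) = 0.8849; K_d = K^(24/1) = 0.053.

K_d ≈ 0.053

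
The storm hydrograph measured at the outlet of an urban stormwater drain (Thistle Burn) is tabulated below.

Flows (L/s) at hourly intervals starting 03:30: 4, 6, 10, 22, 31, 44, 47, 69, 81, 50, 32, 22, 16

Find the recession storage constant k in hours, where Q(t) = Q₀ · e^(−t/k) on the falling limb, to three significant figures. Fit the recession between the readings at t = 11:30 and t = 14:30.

k ≈ 2.30 h

On the falling limb, Q drops from 81 to 22 L/s between t = 11:30 and t = 14:30 (Δt = 3 h).
k = −Δt / ln(Q₂/Q₁) = −3 / ln(22/81) = 2.30 h.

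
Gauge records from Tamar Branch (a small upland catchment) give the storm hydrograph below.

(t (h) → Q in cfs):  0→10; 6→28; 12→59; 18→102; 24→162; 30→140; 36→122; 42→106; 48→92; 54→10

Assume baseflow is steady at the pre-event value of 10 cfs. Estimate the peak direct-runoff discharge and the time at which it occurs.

Subtracting baseflow gives direct-runoff ordinates: 0.0, 18.0, 49.0, 92.0, 152.0, 130.0, 112.0, 96.0, 82.0, 0.0 cfs.
The maximum is 152.0 cfs, occurring at the reading for t = 24 h.

Q_p = 152.0 cfs at t = 24 h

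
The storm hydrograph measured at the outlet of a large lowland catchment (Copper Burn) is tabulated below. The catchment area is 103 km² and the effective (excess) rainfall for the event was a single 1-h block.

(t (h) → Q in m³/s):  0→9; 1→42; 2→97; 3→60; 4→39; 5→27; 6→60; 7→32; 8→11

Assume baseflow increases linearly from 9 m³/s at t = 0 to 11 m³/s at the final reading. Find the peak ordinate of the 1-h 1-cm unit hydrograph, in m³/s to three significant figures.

Direct runoff: 0.00, 32.75, 87.50, 50.25, 29.00, 16.75, 49.50, 21.25, 0.00 m³/s; ΣQ_DR = 287.0 m³/s, peak = 87.50 m³/s.
Runoff depth d = ΣQ_DR·Δt / A = 287.0 × 3600 / (103 km²) = 10.03 mm.
The 1-cm UH is the DRH scaled by (10 mm)/d, so U_p = 87.50 × 10/10.03 = 87.2 m³/s.

U_p ≈ 87.2 m³/s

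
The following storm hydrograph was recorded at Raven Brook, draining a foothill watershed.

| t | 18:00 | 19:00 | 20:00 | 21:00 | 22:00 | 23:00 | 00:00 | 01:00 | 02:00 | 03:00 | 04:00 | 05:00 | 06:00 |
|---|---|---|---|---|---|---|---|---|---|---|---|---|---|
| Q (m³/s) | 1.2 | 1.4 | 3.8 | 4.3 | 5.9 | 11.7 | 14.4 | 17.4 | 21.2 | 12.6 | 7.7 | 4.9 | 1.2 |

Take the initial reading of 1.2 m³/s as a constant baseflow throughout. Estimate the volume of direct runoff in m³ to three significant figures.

Direct-runoff ordinates (Q − Q_b): 0.0, 0.2, 2.6, 3.1, 4.7, 10.5, 13.2, 16.2, 20.0, 11.4, 6.5, 3.7, 0.0 m³/s.
ΣQ_DR = 92.10 m³/s.
With Δt = 1 h = 3600 s, V = ΣQ_DR · Δt = 92.10 × 3600 = 3.32 × 10^5 m³.

V ≈ 3.32 × 10^5 m³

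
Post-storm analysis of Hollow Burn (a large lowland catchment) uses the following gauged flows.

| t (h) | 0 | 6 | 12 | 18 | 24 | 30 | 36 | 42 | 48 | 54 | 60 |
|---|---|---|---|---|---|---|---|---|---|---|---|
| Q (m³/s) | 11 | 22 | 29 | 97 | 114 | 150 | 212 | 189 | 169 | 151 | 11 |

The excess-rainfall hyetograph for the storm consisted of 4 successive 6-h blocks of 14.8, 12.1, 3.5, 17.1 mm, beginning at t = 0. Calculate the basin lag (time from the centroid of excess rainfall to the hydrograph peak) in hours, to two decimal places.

t_L ≈ 24.11 h

Centroid of excess rainfall: t_c = Σ P_i·t̄_i / ΣP_i = 11.8926 h (block centres at 3, 9, 15, 21 h).
Hydrograph peak occurs at t = 36 h, so basin lag t_L = 36 − 11.8926 = 24.11 h.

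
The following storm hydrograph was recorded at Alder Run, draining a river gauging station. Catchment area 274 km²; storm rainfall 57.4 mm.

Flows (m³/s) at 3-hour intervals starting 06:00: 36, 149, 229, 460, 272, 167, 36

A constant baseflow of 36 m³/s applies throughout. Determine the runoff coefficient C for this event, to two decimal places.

C ≈ 0.75

ΣQ_DR = 1097 m³/s; V = ΣQ_DR·Δt = 1.185 × 10^7 m³.
Runoff depth d = V / A = 43.24 mm.
C = d / P = 43.24 / 57.4 = 0.75.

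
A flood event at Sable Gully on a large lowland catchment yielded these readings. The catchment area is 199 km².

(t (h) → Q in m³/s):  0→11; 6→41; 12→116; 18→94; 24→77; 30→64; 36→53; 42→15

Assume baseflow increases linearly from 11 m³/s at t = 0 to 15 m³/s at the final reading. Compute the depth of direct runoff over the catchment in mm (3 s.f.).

d ≈ 39.8 mm

Direct runoff: 0.00, 29.43, 103.86, 81.29, 63.71, 50.14, 38.57, 0.00 m³/s; ΣQ_DR = 367.0 m³/s.
V = ΣQ_DR · Δt = 367.0 × 21600 s = 7.927 × 10^6 m³.
Over A = 199 km², depth = V / A = 39.8 mm.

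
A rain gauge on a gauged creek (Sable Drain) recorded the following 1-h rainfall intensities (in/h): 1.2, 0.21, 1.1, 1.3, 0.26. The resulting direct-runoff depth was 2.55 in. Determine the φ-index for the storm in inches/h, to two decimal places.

φ ≈ 0.35 in/h

Only the 3 blocks with intensity above φ contribute runoff: 1.2, 1.1, 1.3 in/h.
Σ(I−φ)·Δt = d  ⇒  (1.2+1.1+1.3 − 3φ)·1 = 2.55
φ = (3.600 − 2.55/1) / 3 = 0.35 in/h.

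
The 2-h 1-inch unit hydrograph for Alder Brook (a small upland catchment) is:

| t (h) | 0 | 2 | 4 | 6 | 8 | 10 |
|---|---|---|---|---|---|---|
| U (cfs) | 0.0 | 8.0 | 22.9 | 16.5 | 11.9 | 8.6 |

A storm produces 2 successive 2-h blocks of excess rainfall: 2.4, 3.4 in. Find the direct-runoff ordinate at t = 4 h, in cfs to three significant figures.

Q ≈ 82.2 cfs

By discrete convolution, Q_j = Σ (P_i / 1 in) · U_{j−i}.
At t = 4 h (j=2): Q = (2.4/1)·22.9 + (3.4/1)·8.0 = 82.2 cfs.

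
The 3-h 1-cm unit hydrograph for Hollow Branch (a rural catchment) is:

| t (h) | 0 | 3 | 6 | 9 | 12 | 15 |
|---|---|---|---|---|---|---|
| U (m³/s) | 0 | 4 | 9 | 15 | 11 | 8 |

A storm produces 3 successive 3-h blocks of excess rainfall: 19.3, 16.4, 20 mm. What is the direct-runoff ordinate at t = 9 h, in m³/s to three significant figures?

Q ≈ 51.7 m³/s

By discrete convolution, Q_j = Σ (P_i / 10 mm) · U_{j−i}.
At t = 9 h (j=3): Q = (19.3/10)·15 + (16.4/10)·9 + (20/10)·4 = 51.7 m³/s.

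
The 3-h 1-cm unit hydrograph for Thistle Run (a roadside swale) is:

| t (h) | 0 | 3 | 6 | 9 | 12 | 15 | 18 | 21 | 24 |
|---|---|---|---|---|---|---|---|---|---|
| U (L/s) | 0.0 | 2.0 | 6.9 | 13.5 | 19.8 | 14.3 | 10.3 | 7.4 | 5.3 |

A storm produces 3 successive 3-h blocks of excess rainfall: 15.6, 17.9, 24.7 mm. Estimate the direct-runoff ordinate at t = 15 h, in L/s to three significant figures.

Q ≈ 91.1 L/s

By discrete convolution, Q_j = Σ (P_i / 10 mm) · U_{j−i}.
At t = 15 h (j=5): Q = (15.6/10)·14.3 + (17.9/10)·19.8 + (24.7/10)·13.5 = 91.1 L/s.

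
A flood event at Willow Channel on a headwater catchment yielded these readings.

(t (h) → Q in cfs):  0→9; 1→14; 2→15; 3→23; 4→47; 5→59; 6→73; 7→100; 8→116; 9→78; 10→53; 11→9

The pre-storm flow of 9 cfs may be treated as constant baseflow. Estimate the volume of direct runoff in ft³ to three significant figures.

Direct-runoff ordinates (Q − Q_b): 0.0, 5.0, 6.0, 14.0, 38.0, 50.0, 64.0, 91.0, 107.0, 69.0, 44.0, 0.0 cfs.
ΣQ_DR = 488.0 cfs.
With Δt = 1 h = 3600 s, V = ΣQ_DR · Δt = 488.0 × 3600 = 1.76 × 10^6 ft³.

V ≈ 1.76 × 10^6 ft³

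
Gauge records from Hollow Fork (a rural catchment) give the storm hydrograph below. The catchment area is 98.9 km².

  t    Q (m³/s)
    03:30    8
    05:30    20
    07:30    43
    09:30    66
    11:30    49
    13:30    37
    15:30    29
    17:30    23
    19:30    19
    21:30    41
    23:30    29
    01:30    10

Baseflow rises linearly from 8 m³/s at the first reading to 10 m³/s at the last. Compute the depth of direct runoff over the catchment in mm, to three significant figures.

Direct runoff: 0.00, 11.82, 34.64, 57.45, 40.27, 28.09, 19.91, 13.73, 9.55, 31.36, 19.18, 0.00 m³/s; ΣQ_DR = 266.0 m³/s.
V = ΣQ_DR · Δt = 266.0 × 7200 s = 1.915 × 10^6 m³.
Over A = 98.9 km², depth = V / A = 19.4 mm.

d ≈ 19.4 mm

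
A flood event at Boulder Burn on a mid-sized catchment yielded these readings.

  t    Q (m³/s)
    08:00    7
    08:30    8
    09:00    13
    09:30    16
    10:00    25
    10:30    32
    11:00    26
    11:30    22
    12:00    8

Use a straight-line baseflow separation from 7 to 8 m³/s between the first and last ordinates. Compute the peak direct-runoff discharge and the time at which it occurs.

Q_p = 24.38 m³/s at t = 10:30

Subtracting baseflow gives direct-runoff ordinates: 0.00, 0.88, 5.75, 8.62, 17.50, 24.38, 18.25, 14.12, 0.00 m³/s.
The maximum is 24.38 m³/s, occurring at the reading for t = 10:30.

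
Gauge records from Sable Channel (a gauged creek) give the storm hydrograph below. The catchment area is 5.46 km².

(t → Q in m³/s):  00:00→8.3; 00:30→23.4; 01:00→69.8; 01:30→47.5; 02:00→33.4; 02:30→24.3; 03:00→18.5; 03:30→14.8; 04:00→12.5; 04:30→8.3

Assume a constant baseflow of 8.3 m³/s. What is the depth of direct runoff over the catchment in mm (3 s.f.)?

d ≈ 58.6 mm

Direct runoff: 0.0, 15.1, 61.5, 39.2, 25.1, 16.0, 10.2, 6.5, 4.2, 0.0 m³/s; ΣQ_DR = 177.8 m³/s.
V = ΣQ_DR · Δt = 177.8 × 1800 s = 3.200 × 10^5 m³.
Over A = 5.46 km², depth = V / A = 58.6 mm.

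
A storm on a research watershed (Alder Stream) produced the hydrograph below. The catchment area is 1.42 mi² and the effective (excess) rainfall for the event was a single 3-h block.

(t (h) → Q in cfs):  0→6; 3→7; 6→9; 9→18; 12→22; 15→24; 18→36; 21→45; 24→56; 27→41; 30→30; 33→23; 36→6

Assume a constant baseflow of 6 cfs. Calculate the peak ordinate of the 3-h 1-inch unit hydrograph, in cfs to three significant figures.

U_p ≈ 62.3 cfs

Direct runoff: 0.0, 1.0, 3.0, 12.0, 16.0, 18.0, 30.0, 39.0, 50.0, 35.0, 24.0, 17.0, 0.0 cfs; ΣQ_DR = 245.0 cfs, peak = 50.0 cfs.
Runoff depth d = ΣQ_DR·Δt / A = 245.0 × 10800 / (1.42 mi²) = 0.8021 in.
The 1-inch UH is the DRH scaled by (1 in)/d, so U_p = 50.0 × 1/0.8021 = 62.3 cfs.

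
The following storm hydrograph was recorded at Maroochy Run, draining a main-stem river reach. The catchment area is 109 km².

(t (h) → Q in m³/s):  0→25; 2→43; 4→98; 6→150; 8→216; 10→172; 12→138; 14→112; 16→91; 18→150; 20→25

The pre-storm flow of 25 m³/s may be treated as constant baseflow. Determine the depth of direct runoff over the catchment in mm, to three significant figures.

Direct runoff: 0.0, 18.0, 73.0, 125.0, 191.0, 147.0, 113.0, 87.0, 66.0, 125.0, 0.0 m³/s; ΣQ_DR = 945.0 m³/s.
V = ΣQ_DR · Δt = 945.0 × 7200 s = 6.804 × 10^6 m³.
Over A = 109 km², depth = V / A = 62.4 mm.

d ≈ 62.4 mm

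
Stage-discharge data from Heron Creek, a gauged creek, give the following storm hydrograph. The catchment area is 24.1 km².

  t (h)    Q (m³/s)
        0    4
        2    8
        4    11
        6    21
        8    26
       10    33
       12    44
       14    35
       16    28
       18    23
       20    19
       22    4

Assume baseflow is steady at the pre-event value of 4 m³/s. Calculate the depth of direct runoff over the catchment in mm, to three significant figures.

d ≈ 62.1 mm

Direct runoff: 0.0, 4.0, 7.0, 17.0, 22.0, 29.0, 40.0, 31.0, 24.0, 19.0, 15.0, 0.0 m³/s; ΣQ_DR = 208.0 m³/s.
V = ΣQ_DR · Δt = 208.0 × 7200 s = 1.498 × 10^6 m³.
Over A = 24.1 km², depth = V / A = 62.1 mm.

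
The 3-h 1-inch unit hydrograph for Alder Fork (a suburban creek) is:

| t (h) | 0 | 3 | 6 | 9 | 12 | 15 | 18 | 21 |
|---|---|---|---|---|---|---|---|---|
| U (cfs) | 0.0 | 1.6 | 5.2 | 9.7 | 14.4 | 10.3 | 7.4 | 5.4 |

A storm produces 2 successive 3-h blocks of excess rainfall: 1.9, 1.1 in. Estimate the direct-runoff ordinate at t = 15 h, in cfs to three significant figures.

Q ≈ 35.4 cfs

By discrete convolution, Q_j = Σ (P_i / 1 in) · U_{j−i}.
At t = 15 h (j=5): Q = (1.9/1)·10.3 + (1.1/1)·14.4 = 35.4 cfs.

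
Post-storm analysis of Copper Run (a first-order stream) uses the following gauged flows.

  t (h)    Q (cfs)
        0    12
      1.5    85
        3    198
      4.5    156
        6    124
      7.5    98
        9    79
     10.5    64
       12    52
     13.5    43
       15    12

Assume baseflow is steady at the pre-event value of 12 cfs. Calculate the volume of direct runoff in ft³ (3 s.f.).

V ≈ 4.27 × 10^6 ft³

Direct-runoff ordinates (Q − Q_b): 0.0, 73.0, 186.0, 144.0, 112.0, 86.0, 67.0, 52.0, 40.0, 31.0, 0.0 cfs.
ΣQ_DR = 791.0 cfs.
With Δt = 1.5 h = 5400 s, V = ΣQ_DR · Δt = 791.0 × 5400 = 4.27 × 10^6 ft³.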